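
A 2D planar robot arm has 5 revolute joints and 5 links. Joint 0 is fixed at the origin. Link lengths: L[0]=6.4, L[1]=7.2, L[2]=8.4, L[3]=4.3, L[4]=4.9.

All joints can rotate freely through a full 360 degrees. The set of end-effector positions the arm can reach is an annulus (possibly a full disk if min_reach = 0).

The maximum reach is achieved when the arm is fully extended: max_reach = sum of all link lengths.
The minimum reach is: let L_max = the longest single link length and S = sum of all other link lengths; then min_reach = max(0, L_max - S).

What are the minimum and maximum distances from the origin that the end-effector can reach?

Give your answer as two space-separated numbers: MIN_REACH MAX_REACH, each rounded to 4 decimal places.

Answer: 0.0000 31.2000

Derivation:
Link lengths: [6.4, 7.2, 8.4, 4.3, 4.9]
max_reach = 6.4 + 7.2 + 8.4 + 4.3 + 4.9 = 31.2
L_max = max([6.4, 7.2, 8.4, 4.3, 4.9]) = 8.4
S (sum of others) = 31.2 - 8.4 = 22.8
min_reach = max(0, 8.4 - 22.8) = max(0, -14.4) = 0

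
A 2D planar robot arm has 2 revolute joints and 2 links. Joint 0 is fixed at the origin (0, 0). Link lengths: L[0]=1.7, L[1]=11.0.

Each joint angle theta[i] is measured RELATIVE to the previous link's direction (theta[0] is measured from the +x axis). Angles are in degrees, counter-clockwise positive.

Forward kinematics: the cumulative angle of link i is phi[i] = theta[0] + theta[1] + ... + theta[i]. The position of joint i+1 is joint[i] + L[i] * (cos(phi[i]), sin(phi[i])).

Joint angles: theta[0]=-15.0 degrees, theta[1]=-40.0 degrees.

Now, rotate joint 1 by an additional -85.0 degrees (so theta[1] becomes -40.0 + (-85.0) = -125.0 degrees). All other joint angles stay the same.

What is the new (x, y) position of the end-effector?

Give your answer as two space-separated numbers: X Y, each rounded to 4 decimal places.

Answer: -6.7844 -7.5107

Derivation:
joint[0] = (0.0000, 0.0000)  (base)
link 0: phi[0] = -15 = -15 deg
  cos(-15 deg) = 0.9659, sin(-15 deg) = -0.2588
  joint[1] = (0.0000, 0.0000) + 1.7 * (0.9659, -0.2588) = (0.0000 + 1.6421, 0.0000 + -0.4400) = (1.6421, -0.4400)
link 1: phi[1] = -15 + -125 = -140 deg
  cos(-140 deg) = -0.7660, sin(-140 deg) = -0.6428
  joint[2] = (1.6421, -0.4400) + 11 * (-0.7660, -0.6428) = (1.6421 + -8.4265, -0.4400 + -7.0707) = (-6.7844, -7.5107)
End effector: (-6.7844, -7.5107)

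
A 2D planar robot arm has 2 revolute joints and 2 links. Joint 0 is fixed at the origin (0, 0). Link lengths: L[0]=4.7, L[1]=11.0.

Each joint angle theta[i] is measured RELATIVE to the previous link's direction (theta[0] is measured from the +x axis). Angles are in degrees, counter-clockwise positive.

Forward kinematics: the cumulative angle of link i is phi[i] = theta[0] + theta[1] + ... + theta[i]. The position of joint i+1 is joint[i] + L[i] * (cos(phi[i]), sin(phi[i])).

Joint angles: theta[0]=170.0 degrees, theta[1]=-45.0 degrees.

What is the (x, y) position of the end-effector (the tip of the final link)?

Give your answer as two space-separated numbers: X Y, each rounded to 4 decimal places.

Answer: -10.9379 9.8268

Derivation:
joint[0] = (0.0000, 0.0000)  (base)
link 0: phi[0] = 170 = 170 deg
  cos(170 deg) = -0.9848, sin(170 deg) = 0.1736
  joint[1] = (0.0000, 0.0000) + 4.7 * (-0.9848, 0.1736) = (0.0000 + -4.6286, 0.0000 + 0.8161) = (-4.6286, 0.8161)
link 1: phi[1] = 170 + -45 = 125 deg
  cos(125 deg) = -0.5736, sin(125 deg) = 0.8192
  joint[2] = (-4.6286, 0.8161) + 11 * (-0.5736, 0.8192) = (-4.6286 + -6.3093, 0.8161 + 9.0107) = (-10.9379, 9.8268)
End effector: (-10.9379, 9.8268)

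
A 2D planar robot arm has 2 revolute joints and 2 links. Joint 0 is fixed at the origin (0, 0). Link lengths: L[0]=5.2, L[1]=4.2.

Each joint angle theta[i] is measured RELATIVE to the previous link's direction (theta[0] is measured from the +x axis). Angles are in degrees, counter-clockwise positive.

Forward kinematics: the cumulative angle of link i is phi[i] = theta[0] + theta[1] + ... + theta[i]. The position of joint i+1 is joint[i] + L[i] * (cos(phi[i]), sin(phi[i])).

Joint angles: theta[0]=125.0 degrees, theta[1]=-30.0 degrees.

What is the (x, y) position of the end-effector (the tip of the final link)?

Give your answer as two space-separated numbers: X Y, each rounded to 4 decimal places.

Answer: -3.3487 8.4436

Derivation:
joint[0] = (0.0000, 0.0000)  (base)
link 0: phi[0] = 125 = 125 deg
  cos(125 deg) = -0.5736, sin(125 deg) = 0.8192
  joint[1] = (0.0000, 0.0000) + 5.2 * (-0.5736, 0.8192) = (0.0000 + -2.9826, 0.0000 + 4.2596) = (-2.9826, 4.2596)
link 1: phi[1] = 125 + -30 = 95 deg
  cos(95 deg) = -0.0872, sin(95 deg) = 0.9962
  joint[2] = (-2.9826, 4.2596) + 4.2 * (-0.0872, 0.9962) = (-2.9826 + -0.3661, 4.2596 + 4.1840) = (-3.3487, 8.4436)
End effector: (-3.3487, 8.4436)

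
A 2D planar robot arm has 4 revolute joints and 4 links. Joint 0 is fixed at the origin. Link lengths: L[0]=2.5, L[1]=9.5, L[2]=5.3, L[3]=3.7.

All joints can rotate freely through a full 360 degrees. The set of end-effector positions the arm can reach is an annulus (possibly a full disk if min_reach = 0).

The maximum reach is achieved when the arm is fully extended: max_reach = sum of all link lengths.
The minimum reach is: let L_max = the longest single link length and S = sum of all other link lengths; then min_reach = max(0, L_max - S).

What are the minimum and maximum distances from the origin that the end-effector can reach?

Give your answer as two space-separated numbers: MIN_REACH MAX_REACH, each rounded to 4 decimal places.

Answer: 0.0000 21.0000

Derivation:
Link lengths: [2.5, 9.5, 5.3, 3.7]
max_reach = 2.5 + 9.5 + 5.3 + 3.7 = 21
L_max = max([2.5, 9.5, 5.3, 3.7]) = 9.5
S (sum of others) = 21 - 9.5 = 11.5
min_reach = max(0, 9.5 - 11.5) = max(0, -2) = 0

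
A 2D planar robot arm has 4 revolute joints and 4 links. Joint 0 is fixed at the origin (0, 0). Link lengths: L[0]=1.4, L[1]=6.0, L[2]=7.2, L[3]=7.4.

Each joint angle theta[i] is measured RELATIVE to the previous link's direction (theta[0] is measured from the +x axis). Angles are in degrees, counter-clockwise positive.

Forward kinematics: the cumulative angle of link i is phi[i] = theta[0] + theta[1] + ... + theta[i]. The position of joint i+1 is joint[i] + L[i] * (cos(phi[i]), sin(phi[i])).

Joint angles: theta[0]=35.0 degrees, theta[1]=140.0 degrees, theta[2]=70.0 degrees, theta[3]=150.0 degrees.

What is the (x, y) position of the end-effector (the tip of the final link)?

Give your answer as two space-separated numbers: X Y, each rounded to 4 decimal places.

Answer: -1.8115 -0.9550

Derivation:
joint[0] = (0.0000, 0.0000)  (base)
link 0: phi[0] = 35 = 35 deg
  cos(35 deg) = 0.8192, sin(35 deg) = 0.5736
  joint[1] = (0.0000, 0.0000) + 1.4 * (0.8192, 0.5736) = (0.0000 + 1.1468, 0.0000 + 0.8030) = (1.1468, 0.8030)
link 1: phi[1] = 35 + 140 = 175 deg
  cos(175 deg) = -0.9962, sin(175 deg) = 0.0872
  joint[2] = (1.1468, 0.8030) + 6 * (-0.9962, 0.0872) = (1.1468 + -5.9772, 0.8030 + 0.5229) = (-4.8304, 1.3259)
link 2: phi[2] = 35 + 140 + 70 = 245 deg
  cos(245 deg) = -0.4226, sin(245 deg) = -0.9063
  joint[3] = (-4.8304, 1.3259) + 7.2 * (-0.4226, -0.9063) = (-4.8304 + -3.0429, 1.3259 + -6.5254) = (-7.8732, -5.1995)
link 3: phi[3] = 35 + 140 + 70 + 150 = 395 deg
  cos(395 deg) = 0.8192, sin(395 deg) = 0.5736
  joint[4] = (-7.8732, -5.1995) + 7.4 * (0.8192, 0.5736) = (-7.8732 + 6.0617, -5.1995 + 4.2445) = (-1.8115, -0.9550)
End effector: (-1.8115, -0.9550)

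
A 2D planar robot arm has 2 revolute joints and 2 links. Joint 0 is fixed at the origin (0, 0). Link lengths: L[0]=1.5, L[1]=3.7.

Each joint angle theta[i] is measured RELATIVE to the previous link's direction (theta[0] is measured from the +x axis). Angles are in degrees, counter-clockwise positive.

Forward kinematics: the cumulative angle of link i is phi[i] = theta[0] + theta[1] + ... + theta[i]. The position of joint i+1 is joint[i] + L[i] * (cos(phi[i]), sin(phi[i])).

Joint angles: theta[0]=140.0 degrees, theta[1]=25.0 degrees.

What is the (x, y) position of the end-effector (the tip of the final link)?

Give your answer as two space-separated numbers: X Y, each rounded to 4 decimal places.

joint[0] = (0.0000, 0.0000)  (base)
link 0: phi[0] = 140 = 140 deg
  cos(140 deg) = -0.7660, sin(140 deg) = 0.6428
  joint[1] = (0.0000, 0.0000) + 1.5 * (-0.7660, 0.6428) = (0.0000 + -1.1491, 0.0000 + 0.9642) = (-1.1491, 0.9642)
link 1: phi[1] = 140 + 25 = 165 deg
  cos(165 deg) = -0.9659, sin(165 deg) = 0.2588
  joint[2] = (-1.1491, 0.9642) + 3.7 * (-0.9659, 0.2588) = (-1.1491 + -3.5739, 0.9642 + 0.9576) = (-4.7230, 1.9218)
End effector: (-4.7230, 1.9218)

Answer: -4.7230 1.9218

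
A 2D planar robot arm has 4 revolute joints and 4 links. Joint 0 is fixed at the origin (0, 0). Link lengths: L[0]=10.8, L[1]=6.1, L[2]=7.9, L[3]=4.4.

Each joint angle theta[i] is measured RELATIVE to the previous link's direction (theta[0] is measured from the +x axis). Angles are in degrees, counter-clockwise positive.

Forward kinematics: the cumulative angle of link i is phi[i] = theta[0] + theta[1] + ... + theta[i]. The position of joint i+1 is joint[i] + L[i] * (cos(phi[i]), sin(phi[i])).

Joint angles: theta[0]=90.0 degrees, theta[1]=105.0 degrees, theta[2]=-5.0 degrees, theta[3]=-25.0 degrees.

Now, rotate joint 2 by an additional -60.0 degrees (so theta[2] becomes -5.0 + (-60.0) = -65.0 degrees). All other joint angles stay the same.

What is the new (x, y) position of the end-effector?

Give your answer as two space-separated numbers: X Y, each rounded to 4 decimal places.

Answer: -12.1090 19.5230

Derivation:
joint[0] = (0.0000, 0.0000)  (base)
link 0: phi[0] = 90 = 90 deg
  cos(90 deg) = 0.0000, sin(90 deg) = 1.0000
  joint[1] = (0.0000, 0.0000) + 10.8 * (0.0000, 1.0000) = (0.0000 + 0.0000, 0.0000 + 10.8000) = (0.0000, 10.8000)
link 1: phi[1] = 90 + 105 = 195 deg
  cos(195 deg) = -0.9659, sin(195 deg) = -0.2588
  joint[2] = (0.0000, 10.8000) + 6.1 * (-0.9659, -0.2588) = (0.0000 + -5.8921, 10.8000 + -1.5788) = (-5.8921, 9.2212)
link 2: phi[2] = 90 + 105 + -65 = 130 deg
  cos(130 deg) = -0.6428, sin(130 deg) = 0.7660
  joint[3] = (-5.8921, 9.2212) + 7.9 * (-0.6428, 0.7660) = (-5.8921 + -5.0780, 9.2212 + 6.0518) = (-10.9702, 15.2730)
link 3: phi[3] = 90 + 105 + -65 + -25 = 105 deg
  cos(105 deg) = -0.2588, sin(105 deg) = 0.9659
  joint[4] = (-10.9702, 15.2730) + 4.4 * (-0.2588, 0.9659) = (-10.9702 + -1.1388, 15.2730 + 4.2501) = (-12.1090, 19.5230)
End effector: (-12.1090, 19.5230)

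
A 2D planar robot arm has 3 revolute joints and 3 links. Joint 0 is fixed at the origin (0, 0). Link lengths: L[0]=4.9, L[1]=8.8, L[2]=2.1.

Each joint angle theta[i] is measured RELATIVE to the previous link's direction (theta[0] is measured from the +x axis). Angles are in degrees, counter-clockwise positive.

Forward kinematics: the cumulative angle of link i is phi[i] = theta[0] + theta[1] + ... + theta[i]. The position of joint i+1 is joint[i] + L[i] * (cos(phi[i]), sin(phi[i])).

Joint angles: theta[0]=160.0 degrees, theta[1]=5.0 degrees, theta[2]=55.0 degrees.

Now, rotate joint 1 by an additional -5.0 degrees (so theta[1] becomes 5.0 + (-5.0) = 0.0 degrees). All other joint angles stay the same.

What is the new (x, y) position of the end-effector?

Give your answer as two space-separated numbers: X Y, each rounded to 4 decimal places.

joint[0] = (0.0000, 0.0000)  (base)
link 0: phi[0] = 160 = 160 deg
  cos(160 deg) = -0.9397, sin(160 deg) = 0.3420
  joint[1] = (0.0000, 0.0000) + 4.9 * (-0.9397, 0.3420) = (0.0000 + -4.6045, 0.0000 + 1.6759) = (-4.6045, 1.6759)
link 1: phi[1] = 160 + 0 = 160 deg
  cos(160 deg) = -0.9397, sin(160 deg) = 0.3420
  joint[2] = (-4.6045, 1.6759) + 8.8 * (-0.9397, 0.3420) = (-4.6045 + -8.2693, 1.6759 + 3.0098) = (-12.8738, 4.6857)
link 2: phi[2] = 160 + 0 + 55 = 215 deg
  cos(215 deg) = -0.8192, sin(215 deg) = -0.5736
  joint[3] = (-12.8738, 4.6857) + 2.1 * (-0.8192, -0.5736) = (-12.8738 + -1.7202, 4.6857 + -1.2045) = (-14.5940, 3.4812)
End effector: (-14.5940, 3.4812)

Answer: -14.5940 3.4812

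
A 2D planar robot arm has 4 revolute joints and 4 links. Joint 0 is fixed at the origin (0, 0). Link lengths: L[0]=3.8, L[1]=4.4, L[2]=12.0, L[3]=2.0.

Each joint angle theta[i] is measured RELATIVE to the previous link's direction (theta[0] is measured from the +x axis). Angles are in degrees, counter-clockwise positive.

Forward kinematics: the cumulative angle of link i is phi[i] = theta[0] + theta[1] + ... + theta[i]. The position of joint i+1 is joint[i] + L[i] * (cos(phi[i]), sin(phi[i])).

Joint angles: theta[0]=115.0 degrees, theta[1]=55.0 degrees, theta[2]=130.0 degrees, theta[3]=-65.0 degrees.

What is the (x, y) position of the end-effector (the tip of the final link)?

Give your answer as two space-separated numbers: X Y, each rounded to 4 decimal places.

joint[0] = (0.0000, 0.0000)  (base)
link 0: phi[0] = 115 = 115 deg
  cos(115 deg) = -0.4226, sin(115 deg) = 0.9063
  joint[1] = (0.0000, 0.0000) + 3.8 * (-0.4226, 0.9063) = (0.0000 + -1.6059, 0.0000 + 3.4440) = (-1.6059, 3.4440)
link 1: phi[1] = 115 + 55 = 170 deg
  cos(170 deg) = -0.9848, sin(170 deg) = 0.1736
  joint[2] = (-1.6059, 3.4440) + 4.4 * (-0.9848, 0.1736) = (-1.6059 + -4.3332, 3.4440 + 0.7641) = (-5.9391, 4.2080)
link 2: phi[2] = 115 + 55 + 130 = 300 deg
  cos(300 deg) = 0.5000, sin(300 deg) = -0.8660
  joint[3] = (-5.9391, 4.2080) + 12 * (0.5000, -0.8660) = (-5.9391 + 6.0000, 4.2080 + -10.3923) = (0.0609, -6.1843)
link 3: phi[3] = 115 + 55 + 130 + -65 = 235 deg
  cos(235 deg) = -0.5736, sin(235 deg) = -0.8192
  joint[4] = (0.0609, -6.1843) + 2 * (-0.5736, -0.8192) = (0.0609 + -1.1472, -6.1843 + -1.6383) = (-1.0863, -7.8226)
End effector: (-1.0863, -7.8226)

Answer: -1.0863 -7.8226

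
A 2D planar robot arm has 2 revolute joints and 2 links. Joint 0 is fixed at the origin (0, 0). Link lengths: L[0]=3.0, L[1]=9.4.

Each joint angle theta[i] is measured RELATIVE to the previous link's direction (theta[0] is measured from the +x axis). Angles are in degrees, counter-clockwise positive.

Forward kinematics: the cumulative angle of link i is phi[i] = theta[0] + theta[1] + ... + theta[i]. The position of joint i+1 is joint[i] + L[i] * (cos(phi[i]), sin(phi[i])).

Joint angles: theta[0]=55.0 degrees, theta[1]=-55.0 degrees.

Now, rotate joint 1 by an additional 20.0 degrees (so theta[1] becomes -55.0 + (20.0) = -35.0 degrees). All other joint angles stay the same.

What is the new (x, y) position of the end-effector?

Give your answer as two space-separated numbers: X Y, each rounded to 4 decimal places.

joint[0] = (0.0000, 0.0000)  (base)
link 0: phi[0] = 55 = 55 deg
  cos(55 deg) = 0.5736, sin(55 deg) = 0.8192
  joint[1] = (0.0000, 0.0000) + 3 * (0.5736, 0.8192) = (0.0000 + 1.7207, 0.0000 + 2.4575) = (1.7207, 2.4575)
link 1: phi[1] = 55 + -35 = 20 deg
  cos(20 deg) = 0.9397, sin(20 deg) = 0.3420
  joint[2] = (1.7207, 2.4575) + 9.4 * (0.9397, 0.3420) = (1.7207 + 8.8331, 2.4575 + 3.2150) = (10.5538, 5.6724)
End effector: (10.5538, 5.6724)

Answer: 10.5538 5.6724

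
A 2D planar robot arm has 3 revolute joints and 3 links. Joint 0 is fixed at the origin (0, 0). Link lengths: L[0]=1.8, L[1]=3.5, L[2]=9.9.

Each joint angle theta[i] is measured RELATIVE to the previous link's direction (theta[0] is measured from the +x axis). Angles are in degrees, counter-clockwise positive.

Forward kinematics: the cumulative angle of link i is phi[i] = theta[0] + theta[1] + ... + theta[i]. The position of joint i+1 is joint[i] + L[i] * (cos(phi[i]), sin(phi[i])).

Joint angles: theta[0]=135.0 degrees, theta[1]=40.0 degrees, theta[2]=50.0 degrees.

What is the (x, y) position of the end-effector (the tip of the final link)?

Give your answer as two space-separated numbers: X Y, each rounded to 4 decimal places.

Answer: -11.7598 -5.4225

Derivation:
joint[0] = (0.0000, 0.0000)  (base)
link 0: phi[0] = 135 = 135 deg
  cos(135 deg) = -0.7071, sin(135 deg) = 0.7071
  joint[1] = (0.0000, 0.0000) + 1.8 * (-0.7071, 0.7071) = (0.0000 + -1.2728, 0.0000 + 1.2728) = (-1.2728, 1.2728)
link 1: phi[1] = 135 + 40 = 175 deg
  cos(175 deg) = -0.9962, sin(175 deg) = 0.0872
  joint[2] = (-1.2728, 1.2728) + 3.5 * (-0.9962, 0.0872) = (-1.2728 + -3.4867, 1.2728 + 0.3050) = (-4.7595, 1.5778)
link 2: phi[2] = 135 + 40 + 50 = 225 deg
  cos(225 deg) = -0.7071, sin(225 deg) = -0.7071
  joint[3] = (-4.7595, 1.5778) + 9.9 * (-0.7071, -0.7071) = (-4.7595 + -7.0004, 1.5778 + -7.0004) = (-11.7598, -5.4225)
End effector: (-11.7598, -5.4225)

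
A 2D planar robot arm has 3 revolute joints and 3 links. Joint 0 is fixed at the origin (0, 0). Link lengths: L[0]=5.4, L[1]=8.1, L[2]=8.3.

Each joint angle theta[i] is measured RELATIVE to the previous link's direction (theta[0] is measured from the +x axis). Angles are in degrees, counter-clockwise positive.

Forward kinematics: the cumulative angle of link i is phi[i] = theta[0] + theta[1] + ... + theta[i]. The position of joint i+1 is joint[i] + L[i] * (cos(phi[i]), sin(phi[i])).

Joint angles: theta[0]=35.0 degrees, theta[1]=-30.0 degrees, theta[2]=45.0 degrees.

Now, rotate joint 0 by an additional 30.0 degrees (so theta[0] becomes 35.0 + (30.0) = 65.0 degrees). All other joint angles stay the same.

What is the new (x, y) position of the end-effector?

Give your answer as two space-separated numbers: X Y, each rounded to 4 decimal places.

Answer: 10.3586 17.7139

Derivation:
joint[0] = (0.0000, 0.0000)  (base)
link 0: phi[0] = 65 = 65 deg
  cos(65 deg) = 0.4226, sin(65 deg) = 0.9063
  joint[1] = (0.0000, 0.0000) + 5.4 * (0.4226, 0.9063) = (0.0000 + 2.2821, 0.0000 + 4.8941) = (2.2821, 4.8941)
link 1: phi[1] = 65 + -30 = 35 deg
  cos(35 deg) = 0.8192, sin(35 deg) = 0.5736
  joint[2] = (2.2821, 4.8941) + 8.1 * (0.8192, 0.5736) = (2.2821 + 6.6351, 4.8941 + 4.6460) = (8.9173, 9.5400)
link 2: phi[2] = 65 + -30 + 45 = 80 deg
  cos(80 deg) = 0.1736, sin(80 deg) = 0.9848
  joint[3] = (8.9173, 9.5400) + 8.3 * (0.1736, 0.9848) = (8.9173 + 1.4413, 9.5400 + 8.1739) = (10.3586, 17.7139)
End effector: (10.3586, 17.7139)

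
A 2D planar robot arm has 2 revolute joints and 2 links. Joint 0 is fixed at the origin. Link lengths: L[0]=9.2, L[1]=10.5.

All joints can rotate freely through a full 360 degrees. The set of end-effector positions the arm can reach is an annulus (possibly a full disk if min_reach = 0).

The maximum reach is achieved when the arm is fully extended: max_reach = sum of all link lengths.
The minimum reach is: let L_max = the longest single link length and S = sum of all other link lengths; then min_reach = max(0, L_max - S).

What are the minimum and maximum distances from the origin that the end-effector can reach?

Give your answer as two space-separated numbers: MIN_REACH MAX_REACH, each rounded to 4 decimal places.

Answer: 1.3000 19.7000

Derivation:
Link lengths: [9.2, 10.5]
max_reach = 9.2 + 10.5 = 19.7
L_max = max([9.2, 10.5]) = 10.5
S (sum of others) = 19.7 - 10.5 = 9.2
min_reach = max(0, 10.5 - 9.2) = max(0, 1.3) = 1.3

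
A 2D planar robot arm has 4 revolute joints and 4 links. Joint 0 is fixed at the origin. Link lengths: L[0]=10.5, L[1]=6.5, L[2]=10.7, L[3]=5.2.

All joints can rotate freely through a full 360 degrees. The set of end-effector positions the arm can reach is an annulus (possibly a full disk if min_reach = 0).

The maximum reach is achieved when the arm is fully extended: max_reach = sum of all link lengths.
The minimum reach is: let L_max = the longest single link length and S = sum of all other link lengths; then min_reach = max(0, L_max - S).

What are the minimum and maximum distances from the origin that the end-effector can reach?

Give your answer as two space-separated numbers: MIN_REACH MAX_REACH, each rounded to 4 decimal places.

Link lengths: [10.5, 6.5, 10.7, 5.2]
max_reach = 10.5 + 6.5 + 10.7 + 5.2 = 32.9
L_max = max([10.5, 6.5, 10.7, 5.2]) = 10.7
S (sum of others) = 32.9 - 10.7 = 22.2
min_reach = max(0, 10.7 - 22.2) = max(0, -11.5) = 0

Answer: 0.0000 32.9000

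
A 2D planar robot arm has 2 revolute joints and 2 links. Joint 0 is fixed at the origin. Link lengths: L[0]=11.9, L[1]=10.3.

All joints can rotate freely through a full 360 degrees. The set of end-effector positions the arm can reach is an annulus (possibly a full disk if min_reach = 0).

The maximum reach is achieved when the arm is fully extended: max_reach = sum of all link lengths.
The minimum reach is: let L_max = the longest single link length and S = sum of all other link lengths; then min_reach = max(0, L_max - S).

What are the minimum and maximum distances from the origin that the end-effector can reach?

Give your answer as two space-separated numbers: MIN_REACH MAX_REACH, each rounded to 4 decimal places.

Answer: 1.6000 22.2000

Derivation:
Link lengths: [11.9, 10.3]
max_reach = 11.9 + 10.3 = 22.2
L_max = max([11.9, 10.3]) = 11.9
S (sum of others) = 22.2 - 11.9 = 10.3
min_reach = max(0, 11.9 - 10.3) = max(0, 1.6) = 1.6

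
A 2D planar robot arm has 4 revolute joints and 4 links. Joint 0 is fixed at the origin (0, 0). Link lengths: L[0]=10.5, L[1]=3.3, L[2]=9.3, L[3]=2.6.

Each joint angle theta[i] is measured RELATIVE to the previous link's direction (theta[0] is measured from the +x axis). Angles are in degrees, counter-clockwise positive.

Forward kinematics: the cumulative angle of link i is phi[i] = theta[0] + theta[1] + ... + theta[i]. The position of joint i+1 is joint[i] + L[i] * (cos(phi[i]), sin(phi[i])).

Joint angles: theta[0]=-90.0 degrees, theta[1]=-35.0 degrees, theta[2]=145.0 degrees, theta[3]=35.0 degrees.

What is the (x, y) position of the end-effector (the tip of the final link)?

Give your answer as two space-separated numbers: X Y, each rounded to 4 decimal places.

Answer: 8.3376 -7.8926

Derivation:
joint[0] = (0.0000, 0.0000)  (base)
link 0: phi[0] = -90 = -90 deg
  cos(-90 deg) = 0.0000, sin(-90 deg) = -1.0000
  joint[1] = (0.0000, 0.0000) + 10.5 * (0.0000, -1.0000) = (0.0000 + 0.0000, 0.0000 + -10.5000) = (0.0000, -10.5000)
link 1: phi[1] = -90 + -35 = -125 deg
  cos(-125 deg) = -0.5736, sin(-125 deg) = -0.8192
  joint[2] = (0.0000, -10.5000) + 3.3 * (-0.5736, -0.8192) = (0.0000 + -1.8928, -10.5000 + -2.7032) = (-1.8928, -13.2032)
link 2: phi[2] = -90 + -35 + 145 = 20 deg
  cos(20 deg) = 0.9397, sin(20 deg) = 0.3420
  joint[3] = (-1.8928, -13.2032) + 9.3 * (0.9397, 0.3420) = (-1.8928 + 8.7391, -13.2032 + 3.1808) = (6.8463, -10.0224)
link 3: phi[3] = -90 + -35 + 145 + 35 = 55 deg
  cos(55 deg) = 0.5736, sin(55 deg) = 0.8192
  joint[4] = (6.8463, -10.0224) + 2.6 * (0.5736, 0.8192) = (6.8463 + 1.4913, -10.0224 + 2.1298) = (8.3376, -7.8926)
End effector: (8.3376, -7.8926)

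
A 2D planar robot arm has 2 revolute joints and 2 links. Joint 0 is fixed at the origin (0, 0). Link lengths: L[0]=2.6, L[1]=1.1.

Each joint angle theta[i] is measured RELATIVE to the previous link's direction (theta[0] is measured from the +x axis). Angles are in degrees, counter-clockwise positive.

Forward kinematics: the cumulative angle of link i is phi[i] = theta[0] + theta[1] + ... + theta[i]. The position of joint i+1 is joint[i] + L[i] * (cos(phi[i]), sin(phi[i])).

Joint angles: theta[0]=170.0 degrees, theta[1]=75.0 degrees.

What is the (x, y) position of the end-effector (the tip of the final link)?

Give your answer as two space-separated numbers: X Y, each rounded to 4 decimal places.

Answer: -3.0254 -0.5455

Derivation:
joint[0] = (0.0000, 0.0000)  (base)
link 0: phi[0] = 170 = 170 deg
  cos(170 deg) = -0.9848, sin(170 deg) = 0.1736
  joint[1] = (0.0000, 0.0000) + 2.6 * (-0.9848, 0.1736) = (0.0000 + -2.5605, 0.0000 + 0.4515) = (-2.5605, 0.4515)
link 1: phi[1] = 170 + 75 = 245 deg
  cos(245 deg) = -0.4226, sin(245 deg) = -0.9063
  joint[2] = (-2.5605, 0.4515) + 1.1 * (-0.4226, -0.9063) = (-2.5605 + -0.4649, 0.4515 + -0.9969) = (-3.0254, -0.5455)
End effector: (-3.0254, -0.5455)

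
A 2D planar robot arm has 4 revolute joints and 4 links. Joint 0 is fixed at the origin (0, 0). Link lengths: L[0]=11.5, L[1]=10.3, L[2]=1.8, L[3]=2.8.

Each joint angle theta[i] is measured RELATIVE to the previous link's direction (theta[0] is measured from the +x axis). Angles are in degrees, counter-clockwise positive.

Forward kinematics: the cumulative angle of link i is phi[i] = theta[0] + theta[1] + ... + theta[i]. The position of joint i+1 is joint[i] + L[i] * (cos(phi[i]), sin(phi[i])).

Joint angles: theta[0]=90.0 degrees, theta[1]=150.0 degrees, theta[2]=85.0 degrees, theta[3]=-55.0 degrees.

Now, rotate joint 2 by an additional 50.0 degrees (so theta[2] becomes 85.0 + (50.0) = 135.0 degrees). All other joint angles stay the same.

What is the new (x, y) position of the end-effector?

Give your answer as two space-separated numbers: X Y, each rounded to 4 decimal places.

Answer: -1.2664 1.2460

Derivation:
joint[0] = (0.0000, 0.0000)  (base)
link 0: phi[0] = 90 = 90 deg
  cos(90 deg) = 0.0000, sin(90 deg) = 1.0000
  joint[1] = (0.0000, 0.0000) + 11.5 * (0.0000, 1.0000) = (0.0000 + 0.0000, 0.0000 + 11.5000) = (0.0000, 11.5000)
link 1: phi[1] = 90 + 150 = 240 deg
  cos(240 deg) = -0.5000, sin(240 deg) = -0.8660
  joint[2] = (0.0000, 11.5000) + 10.3 * (-0.5000, -0.8660) = (0.0000 + -5.1500, 11.5000 + -8.9201) = (-5.1500, 2.5799)
link 2: phi[2] = 90 + 150 + 135 = 375 deg
  cos(375 deg) = 0.9659, sin(375 deg) = 0.2588
  joint[3] = (-5.1500, 2.5799) + 1.8 * (0.9659, 0.2588) = (-5.1500 + 1.7387, 2.5799 + 0.4659) = (-3.4113, 3.0458)
link 3: phi[3] = 90 + 150 + 135 + -55 = 320 deg
  cos(320 deg) = 0.7660, sin(320 deg) = -0.6428
  joint[4] = (-3.4113, 3.0458) + 2.8 * (0.7660, -0.6428) = (-3.4113 + 2.1449, 3.0458 + -1.7998) = (-1.2664, 1.2460)
End effector: (-1.2664, 1.2460)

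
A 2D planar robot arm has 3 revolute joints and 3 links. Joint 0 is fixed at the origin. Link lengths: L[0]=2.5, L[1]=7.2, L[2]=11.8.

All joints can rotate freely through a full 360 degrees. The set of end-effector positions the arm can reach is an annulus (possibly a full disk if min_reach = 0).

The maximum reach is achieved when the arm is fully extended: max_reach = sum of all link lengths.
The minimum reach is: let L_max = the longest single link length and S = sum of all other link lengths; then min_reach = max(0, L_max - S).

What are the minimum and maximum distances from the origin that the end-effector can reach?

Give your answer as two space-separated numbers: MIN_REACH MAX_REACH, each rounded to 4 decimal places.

Link lengths: [2.5, 7.2, 11.8]
max_reach = 2.5 + 7.2 + 11.8 = 21.5
L_max = max([2.5, 7.2, 11.8]) = 11.8
S (sum of others) = 21.5 - 11.8 = 9.7
min_reach = max(0, 11.8 - 9.7) = max(0, 2.1) = 2.1

Answer: 2.1000 21.5000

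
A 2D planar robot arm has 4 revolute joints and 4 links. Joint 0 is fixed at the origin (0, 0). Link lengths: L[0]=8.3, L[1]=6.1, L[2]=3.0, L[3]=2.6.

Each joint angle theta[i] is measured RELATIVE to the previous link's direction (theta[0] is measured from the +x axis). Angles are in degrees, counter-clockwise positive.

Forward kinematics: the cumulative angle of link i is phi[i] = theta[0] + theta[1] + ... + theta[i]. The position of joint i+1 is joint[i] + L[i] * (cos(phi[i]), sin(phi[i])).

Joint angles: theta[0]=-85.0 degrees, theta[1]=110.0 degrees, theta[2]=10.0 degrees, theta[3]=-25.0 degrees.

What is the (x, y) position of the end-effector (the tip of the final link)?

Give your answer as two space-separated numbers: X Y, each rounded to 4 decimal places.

joint[0] = (0.0000, 0.0000)  (base)
link 0: phi[0] = -85 = -85 deg
  cos(-85 deg) = 0.0872, sin(-85 deg) = -0.9962
  joint[1] = (0.0000, 0.0000) + 8.3 * (0.0872, -0.9962) = (0.0000 + 0.7234, 0.0000 + -8.2684) = (0.7234, -8.2684)
link 1: phi[1] = -85 + 110 = 25 deg
  cos(25 deg) = 0.9063, sin(25 deg) = 0.4226
  joint[2] = (0.7234, -8.2684) + 6.1 * (0.9063, 0.4226) = (0.7234 + 5.5285, -8.2684 + 2.5780) = (6.2519, -5.6904)
link 2: phi[2] = -85 + 110 + 10 = 35 deg
  cos(35 deg) = 0.8192, sin(35 deg) = 0.5736
  joint[3] = (6.2519, -5.6904) + 3 * (0.8192, 0.5736) = (6.2519 + 2.4575, -5.6904 + 1.7207) = (8.7093, -3.9697)
link 3: phi[3] = -85 + 110 + 10 + -25 = 10 deg
  cos(10 deg) = 0.9848, sin(10 deg) = 0.1736
  joint[4] = (8.7093, -3.9697) + 2.6 * (0.9848, 0.1736) = (8.7093 + 2.5605, -3.9697 + 0.4515) = (11.2698, -3.5182)
End effector: (11.2698, -3.5182)

Answer: 11.2698 -3.5182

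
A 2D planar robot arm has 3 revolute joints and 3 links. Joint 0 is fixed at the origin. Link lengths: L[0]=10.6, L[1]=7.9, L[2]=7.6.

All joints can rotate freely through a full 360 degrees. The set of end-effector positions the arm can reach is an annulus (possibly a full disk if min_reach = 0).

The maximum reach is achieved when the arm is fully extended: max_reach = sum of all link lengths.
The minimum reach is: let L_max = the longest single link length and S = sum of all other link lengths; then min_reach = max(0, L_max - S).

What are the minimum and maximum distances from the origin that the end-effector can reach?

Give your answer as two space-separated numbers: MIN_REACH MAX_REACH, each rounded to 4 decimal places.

Link lengths: [10.6, 7.9, 7.6]
max_reach = 10.6 + 7.9 + 7.6 = 26.1
L_max = max([10.6, 7.9, 7.6]) = 10.6
S (sum of others) = 26.1 - 10.6 = 15.5
min_reach = max(0, 10.6 - 15.5) = max(0, -4.9) = 0

Answer: 0.0000 26.1000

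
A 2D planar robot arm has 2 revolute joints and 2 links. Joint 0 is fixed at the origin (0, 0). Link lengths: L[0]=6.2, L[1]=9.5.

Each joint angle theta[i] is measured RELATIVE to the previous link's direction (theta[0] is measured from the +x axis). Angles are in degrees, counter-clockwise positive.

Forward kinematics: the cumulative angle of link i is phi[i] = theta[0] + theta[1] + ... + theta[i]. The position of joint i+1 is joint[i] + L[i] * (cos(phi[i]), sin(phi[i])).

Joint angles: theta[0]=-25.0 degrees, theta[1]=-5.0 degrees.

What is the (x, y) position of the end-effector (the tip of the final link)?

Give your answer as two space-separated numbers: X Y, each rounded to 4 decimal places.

Answer: 13.8463 -7.3702

Derivation:
joint[0] = (0.0000, 0.0000)  (base)
link 0: phi[0] = -25 = -25 deg
  cos(-25 deg) = 0.9063, sin(-25 deg) = -0.4226
  joint[1] = (0.0000, 0.0000) + 6.2 * (0.9063, -0.4226) = (0.0000 + 5.6191, 0.0000 + -2.6202) = (5.6191, -2.6202)
link 1: phi[1] = -25 + -5 = -30 deg
  cos(-30 deg) = 0.8660, sin(-30 deg) = -0.5000
  joint[2] = (5.6191, -2.6202) + 9.5 * (0.8660, -0.5000) = (5.6191 + 8.2272, -2.6202 + -4.7500) = (13.8463, -7.3702)
End effector: (13.8463, -7.3702)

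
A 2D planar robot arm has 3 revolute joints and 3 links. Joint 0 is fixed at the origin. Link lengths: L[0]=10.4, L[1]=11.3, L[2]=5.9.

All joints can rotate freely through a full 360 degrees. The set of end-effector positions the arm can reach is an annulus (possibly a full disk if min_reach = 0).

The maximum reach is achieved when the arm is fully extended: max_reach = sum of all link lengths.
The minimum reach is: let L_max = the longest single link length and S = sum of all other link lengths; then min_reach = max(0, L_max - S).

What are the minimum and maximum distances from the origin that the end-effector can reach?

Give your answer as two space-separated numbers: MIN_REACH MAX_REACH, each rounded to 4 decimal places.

Answer: 0.0000 27.6000

Derivation:
Link lengths: [10.4, 11.3, 5.9]
max_reach = 10.4 + 11.3 + 5.9 = 27.6
L_max = max([10.4, 11.3, 5.9]) = 11.3
S (sum of others) = 27.6 - 11.3 = 16.3
min_reach = max(0, 11.3 - 16.3) = max(0, -5) = 0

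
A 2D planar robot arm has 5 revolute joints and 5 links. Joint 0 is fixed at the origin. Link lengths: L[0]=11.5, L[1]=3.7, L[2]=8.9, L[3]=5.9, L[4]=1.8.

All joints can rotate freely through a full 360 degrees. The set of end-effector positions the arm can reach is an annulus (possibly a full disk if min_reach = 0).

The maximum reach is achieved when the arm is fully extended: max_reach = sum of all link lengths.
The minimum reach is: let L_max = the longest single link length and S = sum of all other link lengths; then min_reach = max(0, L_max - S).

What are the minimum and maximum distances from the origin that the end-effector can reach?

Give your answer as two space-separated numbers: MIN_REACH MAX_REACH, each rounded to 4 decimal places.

Answer: 0.0000 31.8000

Derivation:
Link lengths: [11.5, 3.7, 8.9, 5.9, 1.8]
max_reach = 11.5 + 3.7 + 8.9 + 5.9 + 1.8 = 31.8
L_max = max([11.5, 3.7, 8.9, 5.9, 1.8]) = 11.5
S (sum of others) = 31.8 - 11.5 = 20.3
min_reach = max(0, 11.5 - 20.3) = max(0, -8.8) = 0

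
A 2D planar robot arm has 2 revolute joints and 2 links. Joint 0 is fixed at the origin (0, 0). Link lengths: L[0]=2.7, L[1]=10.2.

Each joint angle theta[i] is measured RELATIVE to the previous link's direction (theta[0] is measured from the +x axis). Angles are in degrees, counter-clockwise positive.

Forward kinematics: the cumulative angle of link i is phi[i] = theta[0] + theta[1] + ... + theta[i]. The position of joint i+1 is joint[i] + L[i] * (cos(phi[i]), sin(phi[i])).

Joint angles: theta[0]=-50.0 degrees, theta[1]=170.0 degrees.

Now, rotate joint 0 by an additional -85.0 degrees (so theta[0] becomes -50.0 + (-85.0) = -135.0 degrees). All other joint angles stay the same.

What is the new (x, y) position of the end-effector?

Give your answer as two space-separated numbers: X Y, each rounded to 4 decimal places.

joint[0] = (0.0000, 0.0000)  (base)
link 0: phi[0] = -135 = -135 deg
  cos(-135 deg) = -0.7071, sin(-135 deg) = -0.7071
  joint[1] = (0.0000, 0.0000) + 2.7 * (-0.7071, -0.7071) = (0.0000 + -1.9092, 0.0000 + -1.9092) = (-1.9092, -1.9092)
link 1: phi[1] = -135 + 170 = 35 deg
  cos(35 deg) = 0.8192, sin(35 deg) = 0.5736
  joint[2] = (-1.9092, -1.9092) + 10.2 * (0.8192, 0.5736) = (-1.9092 + 8.3554, -1.9092 + 5.8505) = (6.4462, 3.9413)
End effector: (6.4462, 3.9413)

Answer: 6.4462 3.9413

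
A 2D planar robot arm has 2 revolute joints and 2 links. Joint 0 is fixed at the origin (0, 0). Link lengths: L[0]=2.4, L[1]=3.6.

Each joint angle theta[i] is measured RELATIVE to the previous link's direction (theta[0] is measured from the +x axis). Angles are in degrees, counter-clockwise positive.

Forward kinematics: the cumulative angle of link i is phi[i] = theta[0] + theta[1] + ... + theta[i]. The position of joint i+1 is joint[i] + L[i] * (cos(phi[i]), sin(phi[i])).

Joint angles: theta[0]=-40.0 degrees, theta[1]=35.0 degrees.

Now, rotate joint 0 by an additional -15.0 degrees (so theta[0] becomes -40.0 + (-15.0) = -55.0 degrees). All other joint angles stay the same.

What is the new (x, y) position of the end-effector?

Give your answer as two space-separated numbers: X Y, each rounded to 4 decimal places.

joint[0] = (0.0000, 0.0000)  (base)
link 0: phi[0] = -55 = -55 deg
  cos(-55 deg) = 0.5736, sin(-55 deg) = -0.8192
  joint[1] = (0.0000, 0.0000) + 2.4 * (0.5736, -0.8192) = (0.0000 + 1.3766, 0.0000 + -1.9660) = (1.3766, -1.9660)
link 1: phi[1] = -55 + 35 = -20 deg
  cos(-20 deg) = 0.9397, sin(-20 deg) = -0.3420
  joint[2] = (1.3766, -1.9660) + 3.6 * (0.9397, -0.3420) = (1.3766 + 3.3829, -1.9660 + -1.2313) = (4.7595, -3.1972)
End effector: (4.7595, -3.1972)

Answer: 4.7595 -3.1972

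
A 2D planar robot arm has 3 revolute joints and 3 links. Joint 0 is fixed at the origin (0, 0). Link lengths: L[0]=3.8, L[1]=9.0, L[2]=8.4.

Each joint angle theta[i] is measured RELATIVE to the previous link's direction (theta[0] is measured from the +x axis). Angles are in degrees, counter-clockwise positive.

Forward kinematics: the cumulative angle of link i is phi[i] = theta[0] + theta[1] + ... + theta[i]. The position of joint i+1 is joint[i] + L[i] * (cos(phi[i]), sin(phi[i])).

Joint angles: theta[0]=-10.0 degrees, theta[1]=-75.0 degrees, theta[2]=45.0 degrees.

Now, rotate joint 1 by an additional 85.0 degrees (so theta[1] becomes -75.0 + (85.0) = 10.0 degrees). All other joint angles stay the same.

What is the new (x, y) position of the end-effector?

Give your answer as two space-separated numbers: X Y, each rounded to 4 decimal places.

Answer: 18.6820 5.2798

Derivation:
joint[0] = (0.0000, 0.0000)  (base)
link 0: phi[0] = -10 = -10 deg
  cos(-10 deg) = 0.9848, sin(-10 deg) = -0.1736
  joint[1] = (0.0000, 0.0000) + 3.8 * (0.9848, -0.1736) = (0.0000 + 3.7423, 0.0000 + -0.6599) = (3.7423, -0.6599)
link 1: phi[1] = -10 + 10 = 0 deg
  cos(0 deg) = 1.0000, sin(0 deg) = 0.0000
  joint[2] = (3.7423, -0.6599) + 9 * (1.0000, 0.0000) = (3.7423 + 9.0000, -0.6599 + 0.0000) = (12.7423, -0.6599)
link 2: phi[2] = -10 + 10 + 45 = 45 deg
  cos(45 deg) = 0.7071, sin(45 deg) = 0.7071
  joint[3] = (12.7423, -0.6599) + 8.4 * (0.7071, 0.7071) = (12.7423 + 5.9397, -0.6599 + 5.9397) = (18.6820, 5.2798)
End effector: (18.6820, 5.2798)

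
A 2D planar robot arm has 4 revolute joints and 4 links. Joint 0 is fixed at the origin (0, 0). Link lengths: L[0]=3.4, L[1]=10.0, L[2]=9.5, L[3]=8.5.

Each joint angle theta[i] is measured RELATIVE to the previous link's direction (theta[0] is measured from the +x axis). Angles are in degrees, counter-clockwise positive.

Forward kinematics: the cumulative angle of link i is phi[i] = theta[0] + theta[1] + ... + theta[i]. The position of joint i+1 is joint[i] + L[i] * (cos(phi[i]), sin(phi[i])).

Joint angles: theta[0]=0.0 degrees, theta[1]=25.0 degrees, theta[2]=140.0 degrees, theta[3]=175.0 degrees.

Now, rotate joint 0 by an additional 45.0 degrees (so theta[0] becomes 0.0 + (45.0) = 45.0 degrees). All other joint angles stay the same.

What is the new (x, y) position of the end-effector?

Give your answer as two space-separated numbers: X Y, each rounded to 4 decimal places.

joint[0] = (0.0000, 0.0000)  (base)
link 0: phi[0] = 45 = 45 deg
  cos(45 deg) = 0.7071, sin(45 deg) = 0.7071
  joint[1] = (0.0000, 0.0000) + 3.4 * (0.7071, 0.7071) = (0.0000 + 2.4042, 0.0000 + 2.4042) = (2.4042, 2.4042)
link 1: phi[1] = 45 + 25 = 70 deg
  cos(70 deg) = 0.3420, sin(70 deg) = 0.9397
  joint[2] = (2.4042, 2.4042) + 10 * (0.3420, 0.9397) = (2.4042 + 3.4202, 2.4042 + 9.3969) = (5.8244, 11.8011)
link 2: phi[2] = 45 + 25 + 140 = 210 deg
  cos(210 deg) = -0.8660, sin(210 deg) = -0.5000
  joint[3] = (5.8244, 11.8011) + 9.5 * (-0.8660, -0.5000) = (5.8244 + -8.2272, 11.8011 + -4.7500) = (-2.4029, 7.0511)
link 3: phi[3] = 45 + 25 + 140 + 175 = 385 deg
  cos(385 deg) = 0.9063, sin(385 deg) = 0.4226
  joint[4] = (-2.4029, 7.0511) + 8.5 * (0.9063, 0.4226) = (-2.4029 + 7.7036, 7.0511 + 3.5923) = (5.3007, 10.6433)
End effector: (5.3007, 10.6433)

Answer: 5.3007 10.6433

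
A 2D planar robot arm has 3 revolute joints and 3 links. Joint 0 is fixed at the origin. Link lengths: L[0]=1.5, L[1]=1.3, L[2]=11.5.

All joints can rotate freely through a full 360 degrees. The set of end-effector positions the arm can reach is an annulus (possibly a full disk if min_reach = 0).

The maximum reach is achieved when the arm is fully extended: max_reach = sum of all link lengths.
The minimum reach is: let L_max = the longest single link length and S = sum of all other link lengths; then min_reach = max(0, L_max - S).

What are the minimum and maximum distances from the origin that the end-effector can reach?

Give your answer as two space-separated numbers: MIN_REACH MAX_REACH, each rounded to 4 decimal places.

Link lengths: [1.5, 1.3, 11.5]
max_reach = 1.5 + 1.3 + 11.5 = 14.3
L_max = max([1.5, 1.3, 11.5]) = 11.5
S (sum of others) = 14.3 - 11.5 = 2.8
min_reach = max(0, 11.5 - 2.8) = max(0, 8.7) = 8.7

Answer: 8.7000 14.3000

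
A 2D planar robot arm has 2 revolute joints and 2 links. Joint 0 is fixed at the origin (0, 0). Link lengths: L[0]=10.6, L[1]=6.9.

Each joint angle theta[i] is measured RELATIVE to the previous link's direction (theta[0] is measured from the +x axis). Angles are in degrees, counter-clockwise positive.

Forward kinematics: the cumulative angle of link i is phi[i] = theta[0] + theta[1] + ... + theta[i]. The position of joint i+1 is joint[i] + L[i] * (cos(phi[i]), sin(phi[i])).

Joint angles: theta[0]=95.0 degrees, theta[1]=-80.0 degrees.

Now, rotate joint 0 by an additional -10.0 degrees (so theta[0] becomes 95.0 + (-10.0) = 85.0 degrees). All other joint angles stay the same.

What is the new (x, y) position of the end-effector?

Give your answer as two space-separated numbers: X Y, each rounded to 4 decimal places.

Answer: 7.7976 11.1610

Derivation:
joint[0] = (0.0000, 0.0000)  (base)
link 0: phi[0] = 85 = 85 deg
  cos(85 deg) = 0.0872, sin(85 deg) = 0.9962
  joint[1] = (0.0000, 0.0000) + 10.6 * (0.0872, 0.9962) = (0.0000 + 0.9239, 0.0000 + 10.5597) = (0.9239, 10.5597)
link 1: phi[1] = 85 + -80 = 5 deg
  cos(5 deg) = 0.9962, sin(5 deg) = 0.0872
  joint[2] = (0.9239, 10.5597) + 6.9 * (0.9962, 0.0872) = (0.9239 + 6.8737, 10.5597 + 0.6014) = (7.7976, 11.1610)
End effector: (7.7976, 11.1610)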